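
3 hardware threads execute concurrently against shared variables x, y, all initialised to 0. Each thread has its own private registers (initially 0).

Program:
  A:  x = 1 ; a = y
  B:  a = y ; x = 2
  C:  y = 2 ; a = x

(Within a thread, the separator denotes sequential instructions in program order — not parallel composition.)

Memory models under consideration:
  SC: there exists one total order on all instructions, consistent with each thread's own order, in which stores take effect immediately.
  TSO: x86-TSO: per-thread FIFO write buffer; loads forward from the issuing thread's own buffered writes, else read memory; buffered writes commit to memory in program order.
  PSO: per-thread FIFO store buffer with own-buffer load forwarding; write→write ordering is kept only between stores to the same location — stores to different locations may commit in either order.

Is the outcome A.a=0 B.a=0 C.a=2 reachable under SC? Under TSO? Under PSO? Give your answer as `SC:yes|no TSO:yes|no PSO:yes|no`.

outcome vector order: (A.a,B.a,C.a)
under SC → 001 002 021 022 200 201 202 220 221 222
under TSO → 000 001 002 020 021 022 200 201 202 220 221 222
under PSO → 000 001 002 020 021 022 200 201 202 220 221 222
target 002 ∈ {SC,TSO,PSO}

SC:yes TSO:yes PSO:yes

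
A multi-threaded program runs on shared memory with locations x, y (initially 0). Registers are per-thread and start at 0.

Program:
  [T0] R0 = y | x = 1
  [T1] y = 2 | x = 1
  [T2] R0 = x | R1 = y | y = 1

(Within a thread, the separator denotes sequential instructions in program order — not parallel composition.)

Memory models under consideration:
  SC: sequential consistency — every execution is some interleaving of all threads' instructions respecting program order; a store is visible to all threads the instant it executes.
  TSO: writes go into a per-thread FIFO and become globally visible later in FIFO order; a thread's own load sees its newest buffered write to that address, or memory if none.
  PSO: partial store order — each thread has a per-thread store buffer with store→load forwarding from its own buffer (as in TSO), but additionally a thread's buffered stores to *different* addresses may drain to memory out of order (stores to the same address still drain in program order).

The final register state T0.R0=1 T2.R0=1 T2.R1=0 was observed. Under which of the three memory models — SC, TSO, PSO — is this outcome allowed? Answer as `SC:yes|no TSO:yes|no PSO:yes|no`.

SC:no TSO:no PSO:yes

outcome vector order: (T0.R0,T2.R0,T2.R1)
under SC → (0,0,0); (0,0,2); (0,1,0); (0,1,2); (1,0,0); (1,0,2); (1,1,2); (2,0,0); (2,0,2); (2,1,2)
under TSO → (0,0,0); (0,0,2); (0,1,0); (0,1,2); (1,0,0); (1,0,2); (1,1,2); (2,0,0); (2,0,2); (2,1,2)
under PSO → (0,0,0); (0,0,2); (0,1,0); (0,1,2); (1,0,0); (1,0,2); (1,1,0); (1,1,2); (2,0,0); (2,0,2); (2,1,0); (2,1,2)
target (1,1,0) ∈ {PSO}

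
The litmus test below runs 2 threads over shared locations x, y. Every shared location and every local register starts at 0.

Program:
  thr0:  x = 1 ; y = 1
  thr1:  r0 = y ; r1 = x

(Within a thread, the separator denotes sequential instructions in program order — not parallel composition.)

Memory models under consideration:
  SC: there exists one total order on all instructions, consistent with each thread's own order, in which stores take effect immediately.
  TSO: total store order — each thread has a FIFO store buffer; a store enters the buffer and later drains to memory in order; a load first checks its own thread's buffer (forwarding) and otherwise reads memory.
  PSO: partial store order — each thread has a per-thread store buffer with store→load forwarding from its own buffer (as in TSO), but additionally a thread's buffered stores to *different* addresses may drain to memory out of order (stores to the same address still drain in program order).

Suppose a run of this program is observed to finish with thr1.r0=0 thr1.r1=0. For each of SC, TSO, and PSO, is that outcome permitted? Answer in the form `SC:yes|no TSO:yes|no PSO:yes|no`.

outcome vector order: (thr1.r0,thr1.r1)
[SC] allowed = {00; 01; 11}
[TSO] allowed = {00; 01; 11}
[PSO] allowed = {00; 01; 10; 11}
target 00 ∈ {SC,TSO,PSO}

SC:yes TSO:yes PSO:yes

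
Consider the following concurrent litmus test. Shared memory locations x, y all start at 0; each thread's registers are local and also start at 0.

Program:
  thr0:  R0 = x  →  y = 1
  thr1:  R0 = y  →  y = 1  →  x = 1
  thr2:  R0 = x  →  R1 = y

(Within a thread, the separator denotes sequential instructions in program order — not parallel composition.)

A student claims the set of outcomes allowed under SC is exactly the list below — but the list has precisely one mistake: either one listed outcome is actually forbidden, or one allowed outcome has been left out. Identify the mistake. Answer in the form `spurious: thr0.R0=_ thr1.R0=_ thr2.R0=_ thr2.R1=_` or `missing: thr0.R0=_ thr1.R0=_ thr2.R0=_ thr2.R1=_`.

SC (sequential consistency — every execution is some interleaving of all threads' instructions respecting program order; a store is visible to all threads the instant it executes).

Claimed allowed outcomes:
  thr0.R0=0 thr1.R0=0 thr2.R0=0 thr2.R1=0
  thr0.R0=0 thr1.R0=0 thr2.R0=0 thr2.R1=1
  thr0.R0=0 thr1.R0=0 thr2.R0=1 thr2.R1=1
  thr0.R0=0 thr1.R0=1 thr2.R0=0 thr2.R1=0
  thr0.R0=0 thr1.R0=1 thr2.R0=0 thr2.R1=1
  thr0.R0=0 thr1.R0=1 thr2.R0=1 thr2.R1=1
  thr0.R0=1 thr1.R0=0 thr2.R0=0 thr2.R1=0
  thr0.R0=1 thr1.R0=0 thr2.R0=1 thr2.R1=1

missing: thr0.R0=1 thr1.R0=0 thr2.R0=0 thr2.R1=1

outcome vector order: (thr0.R0,thr1.R0,thr2.R0,thr2.R1)
[SC] allowed = {0/0/0/0; 0/0/0/1; 0/0/1/1; 0/1/0/0; 0/1/0/1; 0/1/1/1; 1/0/0/0; 1/0/0/1; 1/0/1/1}
SC∖claimed = {1/0/0/1}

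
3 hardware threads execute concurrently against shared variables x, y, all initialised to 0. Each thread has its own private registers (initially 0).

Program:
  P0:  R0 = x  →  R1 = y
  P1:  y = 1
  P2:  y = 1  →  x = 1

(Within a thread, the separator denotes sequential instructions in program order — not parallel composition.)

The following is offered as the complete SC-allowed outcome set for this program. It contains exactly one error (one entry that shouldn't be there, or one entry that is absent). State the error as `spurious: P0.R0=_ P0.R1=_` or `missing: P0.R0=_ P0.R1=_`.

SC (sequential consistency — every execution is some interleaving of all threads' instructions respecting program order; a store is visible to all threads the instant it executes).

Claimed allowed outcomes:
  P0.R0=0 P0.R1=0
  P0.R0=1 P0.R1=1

outcome vector order: (P0.R0,P0.R1)
SC: 3 outcomes — {(0,0), (0,1), (1,1)}
SC∖claimed = {(0,1)}

missing: P0.R0=0 P0.R1=1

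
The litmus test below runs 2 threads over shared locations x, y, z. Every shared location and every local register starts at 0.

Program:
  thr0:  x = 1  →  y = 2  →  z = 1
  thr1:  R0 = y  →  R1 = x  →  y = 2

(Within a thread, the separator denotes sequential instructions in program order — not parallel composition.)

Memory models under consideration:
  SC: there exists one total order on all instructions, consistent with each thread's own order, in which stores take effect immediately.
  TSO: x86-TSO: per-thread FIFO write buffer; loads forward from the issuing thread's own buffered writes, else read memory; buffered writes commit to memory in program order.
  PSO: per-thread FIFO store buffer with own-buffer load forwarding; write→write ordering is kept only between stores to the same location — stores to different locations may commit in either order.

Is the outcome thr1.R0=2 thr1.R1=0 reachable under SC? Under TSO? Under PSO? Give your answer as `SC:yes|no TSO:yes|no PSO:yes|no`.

SC:no TSO:no PSO:yes

outcome vector order: (thr1.R0,thr1.R1)
under SC → (0,0); (0,1); (2,1)
under TSO → (0,0); (0,1); (2,1)
under PSO → (0,0); (0,1); (2,0); (2,1)
target (2,0) ∈ {PSO}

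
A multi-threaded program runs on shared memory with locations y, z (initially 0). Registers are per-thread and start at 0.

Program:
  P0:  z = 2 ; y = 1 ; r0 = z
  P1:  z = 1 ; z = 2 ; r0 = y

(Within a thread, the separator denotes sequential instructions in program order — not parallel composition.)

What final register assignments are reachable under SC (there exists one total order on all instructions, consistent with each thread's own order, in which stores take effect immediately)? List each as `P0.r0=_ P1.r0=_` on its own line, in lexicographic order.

P0.r0=1 P1.r0=1
P0.r0=2 P1.r0=0
P0.r0=2 P1.r0=1

outcome vector order: (P0.r0,P1.r0)
|SC outcomes| = 3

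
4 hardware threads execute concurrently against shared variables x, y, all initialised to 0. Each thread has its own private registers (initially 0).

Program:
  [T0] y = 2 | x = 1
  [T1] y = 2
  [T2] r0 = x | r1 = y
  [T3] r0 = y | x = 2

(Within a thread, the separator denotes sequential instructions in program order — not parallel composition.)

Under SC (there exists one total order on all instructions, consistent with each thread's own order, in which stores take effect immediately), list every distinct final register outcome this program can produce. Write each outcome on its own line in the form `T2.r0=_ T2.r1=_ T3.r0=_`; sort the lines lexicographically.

T2.r0=0 T2.r1=0 T3.r0=0
T2.r0=0 T2.r1=0 T3.r0=2
T2.r0=0 T2.r1=2 T3.r0=0
T2.r0=0 T2.r1=2 T3.r0=2
T2.r0=1 T2.r1=2 T3.r0=0
T2.r0=1 T2.r1=2 T3.r0=2
T2.r0=2 T2.r1=0 T3.r0=0
T2.r0=2 T2.r1=2 T3.r0=0
T2.r0=2 T2.r1=2 T3.r0=2

outcome vector order: (T2.r0,T2.r1,T3.r0)
|SC outcomes| = 9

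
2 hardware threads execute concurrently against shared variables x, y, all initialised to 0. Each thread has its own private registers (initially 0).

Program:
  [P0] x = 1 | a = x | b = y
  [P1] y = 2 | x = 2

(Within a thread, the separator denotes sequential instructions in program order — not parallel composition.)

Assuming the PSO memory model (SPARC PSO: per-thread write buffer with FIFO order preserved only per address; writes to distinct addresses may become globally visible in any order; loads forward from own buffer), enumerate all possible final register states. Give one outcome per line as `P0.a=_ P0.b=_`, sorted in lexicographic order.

P0.a=1 P0.b=0
P0.a=1 P0.b=2
P0.a=2 P0.b=0
P0.a=2 P0.b=2

outcome vector order: (P0.a,P0.b)
|PSO outcomes| = 4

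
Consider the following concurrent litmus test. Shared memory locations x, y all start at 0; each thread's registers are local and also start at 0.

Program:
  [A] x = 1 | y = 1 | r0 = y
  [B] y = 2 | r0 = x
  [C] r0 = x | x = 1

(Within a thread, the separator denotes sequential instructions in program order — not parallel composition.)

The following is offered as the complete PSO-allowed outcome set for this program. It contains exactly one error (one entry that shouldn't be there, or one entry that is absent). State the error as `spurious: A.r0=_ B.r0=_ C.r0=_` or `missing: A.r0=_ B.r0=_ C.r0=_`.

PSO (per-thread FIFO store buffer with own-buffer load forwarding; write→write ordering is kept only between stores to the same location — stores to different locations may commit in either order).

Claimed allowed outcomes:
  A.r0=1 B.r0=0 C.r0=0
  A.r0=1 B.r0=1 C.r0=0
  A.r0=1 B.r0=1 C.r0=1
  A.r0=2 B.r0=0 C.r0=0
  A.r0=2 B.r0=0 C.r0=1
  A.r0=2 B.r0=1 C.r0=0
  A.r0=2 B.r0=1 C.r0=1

outcome vector order: (A.r0,B.r0,C.r0)
[PSO] allowed = {(1,0,0); (1,0,1); (1,1,0); (1,1,1); (2,0,0); (2,0,1); (2,1,0); (2,1,1)}
PSO∖claimed = {(1,0,1)}

missing: A.r0=1 B.r0=0 C.r0=1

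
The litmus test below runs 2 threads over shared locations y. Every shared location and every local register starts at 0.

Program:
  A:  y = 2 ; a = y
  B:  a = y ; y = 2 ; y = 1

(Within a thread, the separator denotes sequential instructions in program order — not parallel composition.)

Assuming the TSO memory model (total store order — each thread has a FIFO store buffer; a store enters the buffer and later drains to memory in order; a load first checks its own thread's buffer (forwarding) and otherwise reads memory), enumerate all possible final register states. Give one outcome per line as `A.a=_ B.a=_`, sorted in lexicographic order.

outcome vector order: (A.a,B.a)
|TSO outcomes| = 4

A.a=1 B.a=0
A.a=1 B.a=2
A.a=2 B.a=0
A.a=2 B.a=2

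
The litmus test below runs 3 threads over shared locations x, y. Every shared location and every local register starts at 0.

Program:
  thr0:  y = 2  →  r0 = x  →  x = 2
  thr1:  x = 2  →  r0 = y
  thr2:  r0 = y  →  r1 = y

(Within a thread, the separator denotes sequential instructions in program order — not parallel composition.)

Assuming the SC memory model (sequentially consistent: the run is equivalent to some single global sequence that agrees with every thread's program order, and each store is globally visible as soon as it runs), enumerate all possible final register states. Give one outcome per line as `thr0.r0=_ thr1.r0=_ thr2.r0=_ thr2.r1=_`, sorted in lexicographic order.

thr0.r0=0 thr1.r0=2 thr2.r0=0 thr2.r1=0
thr0.r0=0 thr1.r0=2 thr2.r0=0 thr2.r1=2
thr0.r0=0 thr1.r0=2 thr2.r0=2 thr2.r1=2
thr0.r0=2 thr1.r0=0 thr2.r0=0 thr2.r1=0
thr0.r0=2 thr1.r0=0 thr2.r0=0 thr2.r1=2
thr0.r0=2 thr1.r0=0 thr2.r0=2 thr2.r1=2
thr0.r0=2 thr1.r0=2 thr2.r0=0 thr2.r1=0
thr0.r0=2 thr1.r0=2 thr2.r0=0 thr2.r1=2
thr0.r0=2 thr1.r0=2 thr2.r0=2 thr2.r1=2

outcome vector order: (thr0.r0,thr1.r0,thr2.r0,thr2.r1)
|SC outcomes| = 9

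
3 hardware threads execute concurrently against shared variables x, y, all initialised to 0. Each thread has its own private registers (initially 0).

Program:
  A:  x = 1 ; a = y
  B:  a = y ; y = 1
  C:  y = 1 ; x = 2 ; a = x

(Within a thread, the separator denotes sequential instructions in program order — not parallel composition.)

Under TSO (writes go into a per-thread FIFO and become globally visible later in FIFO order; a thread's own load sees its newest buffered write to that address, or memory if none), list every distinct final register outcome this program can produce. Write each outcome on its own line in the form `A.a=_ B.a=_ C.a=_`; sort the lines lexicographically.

outcome vector order: (A.a,B.a,C.a)
|TSO outcomes| = 8

A.a=0 B.a=0 C.a=1
A.a=0 B.a=0 C.a=2
A.a=0 B.a=1 C.a=1
A.a=0 B.a=1 C.a=2
A.a=1 B.a=0 C.a=1
A.a=1 B.a=0 C.a=2
A.a=1 B.a=1 C.a=1
A.a=1 B.a=1 C.a=2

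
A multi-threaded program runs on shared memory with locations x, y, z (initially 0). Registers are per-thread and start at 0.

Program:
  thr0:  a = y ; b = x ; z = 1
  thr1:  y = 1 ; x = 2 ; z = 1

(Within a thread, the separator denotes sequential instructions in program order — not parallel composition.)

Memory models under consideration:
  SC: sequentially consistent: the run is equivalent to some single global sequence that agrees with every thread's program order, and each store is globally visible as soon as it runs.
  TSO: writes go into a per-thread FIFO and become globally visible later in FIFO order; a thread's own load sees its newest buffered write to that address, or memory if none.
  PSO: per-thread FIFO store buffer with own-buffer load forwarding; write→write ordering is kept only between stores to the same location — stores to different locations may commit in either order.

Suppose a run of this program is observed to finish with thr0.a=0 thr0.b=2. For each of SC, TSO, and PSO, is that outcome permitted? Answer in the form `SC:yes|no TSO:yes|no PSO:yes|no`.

SC:yes TSO:yes PSO:yes

outcome vector order: (thr0.a,thr0.b)
SC: 4 outcomes — {00 02 10 12}
TSO: 4 outcomes — {00 02 10 12}
PSO: 4 outcomes — {00 02 10 12}
target 02 ∈ {SC,TSO,PSO}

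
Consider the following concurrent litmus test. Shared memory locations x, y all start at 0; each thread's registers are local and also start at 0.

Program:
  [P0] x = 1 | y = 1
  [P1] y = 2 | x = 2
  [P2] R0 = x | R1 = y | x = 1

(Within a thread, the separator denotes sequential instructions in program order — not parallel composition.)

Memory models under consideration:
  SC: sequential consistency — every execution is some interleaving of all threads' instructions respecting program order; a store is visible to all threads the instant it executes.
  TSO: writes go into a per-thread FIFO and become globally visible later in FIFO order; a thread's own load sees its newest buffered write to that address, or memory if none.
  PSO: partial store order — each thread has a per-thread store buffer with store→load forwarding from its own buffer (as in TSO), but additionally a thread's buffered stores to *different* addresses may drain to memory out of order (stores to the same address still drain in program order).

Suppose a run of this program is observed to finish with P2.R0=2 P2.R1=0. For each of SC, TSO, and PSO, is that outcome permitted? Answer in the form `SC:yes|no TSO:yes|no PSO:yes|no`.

SC:no TSO:no PSO:yes

outcome vector order: (P2.R0,P2.R1)
[SC] allowed = {(0,0); (0,1); (0,2); (1,0); (1,1); (1,2); (2,1); (2,2)}
[TSO] allowed = {(0,0); (0,1); (0,2); (1,0); (1,1); (1,2); (2,1); (2,2)}
[PSO] allowed = {(0,0); (0,1); (0,2); (1,0); (1,1); (1,2); (2,0); (2,1); (2,2)}
target (2,0) ∈ {PSO}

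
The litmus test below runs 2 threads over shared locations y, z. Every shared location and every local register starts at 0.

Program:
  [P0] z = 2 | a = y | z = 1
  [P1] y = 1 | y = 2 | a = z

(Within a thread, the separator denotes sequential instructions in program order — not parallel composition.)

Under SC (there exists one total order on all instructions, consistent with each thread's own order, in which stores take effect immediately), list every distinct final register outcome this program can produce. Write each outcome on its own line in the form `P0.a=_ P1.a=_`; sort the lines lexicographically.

P0.a=0 P1.a=1
P0.a=0 P1.a=2
P0.a=1 P1.a=1
P0.a=1 P1.a=2
P0.a=2 P1.a=0
P0.a=2 P1.a=1
P0.a=2 P1.a=2

outcome vector order: (P0.a,P1.a)
|SC outcomes| = 7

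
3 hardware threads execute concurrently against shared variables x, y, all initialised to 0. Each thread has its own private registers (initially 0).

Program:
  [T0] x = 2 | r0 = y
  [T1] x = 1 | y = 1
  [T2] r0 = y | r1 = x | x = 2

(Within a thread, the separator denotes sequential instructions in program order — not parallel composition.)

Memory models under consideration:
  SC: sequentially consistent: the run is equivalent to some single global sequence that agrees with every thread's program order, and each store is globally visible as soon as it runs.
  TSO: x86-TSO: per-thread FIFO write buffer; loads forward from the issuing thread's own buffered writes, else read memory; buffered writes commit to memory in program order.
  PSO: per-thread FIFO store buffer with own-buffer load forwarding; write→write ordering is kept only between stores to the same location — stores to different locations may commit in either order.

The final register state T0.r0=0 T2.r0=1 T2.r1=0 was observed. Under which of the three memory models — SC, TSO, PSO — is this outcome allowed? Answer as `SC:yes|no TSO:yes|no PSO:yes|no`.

SC:no TSO:no PSO:yes

outcome vector order: (T0.r0,T2.r0,T2.r1)
SC (10): <0 0 0> <0 0 1> <0 0 2> <0 1 1> <0 1 2> <1 0 0> <1 0 1> <1 0 2> <1 1 1> <1 1 2>
TSO (10): <0 0 0> <0 0 1> <0 0 2> <0 1 1> <0 1 2> <1 0 0> <1 0 1> <1 0 2> <1 1 1> <1 1 2>
PSO (12): <0 0 0> <0 0 1> <0 0 2> <0 1 0> <0 1 1> <0 1 2> <1 0 0> <1 0 1> <1 0 2> <1 1 0> <1 1 1> <1 1 2>
target <0 1 0> ∈ {PSO}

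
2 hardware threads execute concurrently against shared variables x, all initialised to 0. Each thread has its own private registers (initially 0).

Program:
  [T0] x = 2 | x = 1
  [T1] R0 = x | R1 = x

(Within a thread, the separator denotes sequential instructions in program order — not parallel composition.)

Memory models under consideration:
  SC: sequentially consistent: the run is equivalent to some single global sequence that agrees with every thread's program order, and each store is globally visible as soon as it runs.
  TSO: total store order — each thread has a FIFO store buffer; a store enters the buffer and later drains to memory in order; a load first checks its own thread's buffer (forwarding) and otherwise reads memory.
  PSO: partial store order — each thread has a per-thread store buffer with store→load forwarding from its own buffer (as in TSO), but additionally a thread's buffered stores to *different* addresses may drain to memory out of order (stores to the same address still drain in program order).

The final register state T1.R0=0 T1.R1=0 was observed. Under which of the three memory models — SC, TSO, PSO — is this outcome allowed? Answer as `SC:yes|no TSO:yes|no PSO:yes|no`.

SC:yes TSO:yes PSO:yes

outcome vector order: (T1.R0,T1.R1)
SC: 6 outcomes — {00 01 02 11 21 22}
TSO: 6 outcomes — {00 01 02 11 21 22}
PSO: 6 outcomes — {00 01 02 11 21 22}
target 00 ∈ {SC,TSO,PSO}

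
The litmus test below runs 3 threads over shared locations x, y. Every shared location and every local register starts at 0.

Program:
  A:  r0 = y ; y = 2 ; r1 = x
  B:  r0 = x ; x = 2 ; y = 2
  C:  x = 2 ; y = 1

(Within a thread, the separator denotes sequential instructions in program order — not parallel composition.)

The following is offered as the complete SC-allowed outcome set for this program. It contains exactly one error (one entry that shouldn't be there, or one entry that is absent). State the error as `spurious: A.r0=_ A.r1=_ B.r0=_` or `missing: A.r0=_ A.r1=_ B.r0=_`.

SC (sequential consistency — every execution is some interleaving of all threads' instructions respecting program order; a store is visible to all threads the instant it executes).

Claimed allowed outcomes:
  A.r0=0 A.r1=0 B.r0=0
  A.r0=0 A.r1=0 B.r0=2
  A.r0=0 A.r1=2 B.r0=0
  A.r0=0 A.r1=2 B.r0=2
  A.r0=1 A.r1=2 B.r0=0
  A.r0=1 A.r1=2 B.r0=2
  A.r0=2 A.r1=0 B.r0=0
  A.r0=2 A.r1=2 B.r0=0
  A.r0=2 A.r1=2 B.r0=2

spurious: A.r0=2 A.r1=0 B.r0=0

outcome vector order: (A.r0,A.r1,B.r0)
under SC → 0/0/0 0/0/2 0/2/0 0/2/2 1/2/0 1/2/2 2/2/0 2/2/2
claimed∖SC = {2/0/0}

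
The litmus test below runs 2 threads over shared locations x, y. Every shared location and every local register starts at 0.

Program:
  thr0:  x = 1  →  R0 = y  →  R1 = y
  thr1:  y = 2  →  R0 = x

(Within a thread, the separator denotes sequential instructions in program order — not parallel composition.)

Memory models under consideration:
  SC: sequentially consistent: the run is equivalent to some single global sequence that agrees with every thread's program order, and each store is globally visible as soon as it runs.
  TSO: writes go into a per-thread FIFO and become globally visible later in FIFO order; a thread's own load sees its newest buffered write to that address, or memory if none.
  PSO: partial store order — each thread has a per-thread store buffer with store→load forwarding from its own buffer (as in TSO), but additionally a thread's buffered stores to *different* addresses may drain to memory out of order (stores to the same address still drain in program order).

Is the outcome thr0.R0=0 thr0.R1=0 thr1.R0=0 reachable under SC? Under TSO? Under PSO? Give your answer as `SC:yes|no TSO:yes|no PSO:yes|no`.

SC:no TSO:yes PSO:yes

outcome vector order: (thr0.R0,thr0.R1,thr1.R0)
SC: 4 outcomes — {0/0/1, 0/2/1, 2/2/0, 2/2/1}
TSO: 6 outcomes — {0/0/0, 0/0/1, 0/2/0, 0/2/1, 2/2/0, 2/2/1}
PSO: 6 outcomes — {0/0/0, 0/0/1, 0/2/0, 0/2/1, 2/2/0, 2/2/1}
target 0/0/0 ∈ {TSO,PSO}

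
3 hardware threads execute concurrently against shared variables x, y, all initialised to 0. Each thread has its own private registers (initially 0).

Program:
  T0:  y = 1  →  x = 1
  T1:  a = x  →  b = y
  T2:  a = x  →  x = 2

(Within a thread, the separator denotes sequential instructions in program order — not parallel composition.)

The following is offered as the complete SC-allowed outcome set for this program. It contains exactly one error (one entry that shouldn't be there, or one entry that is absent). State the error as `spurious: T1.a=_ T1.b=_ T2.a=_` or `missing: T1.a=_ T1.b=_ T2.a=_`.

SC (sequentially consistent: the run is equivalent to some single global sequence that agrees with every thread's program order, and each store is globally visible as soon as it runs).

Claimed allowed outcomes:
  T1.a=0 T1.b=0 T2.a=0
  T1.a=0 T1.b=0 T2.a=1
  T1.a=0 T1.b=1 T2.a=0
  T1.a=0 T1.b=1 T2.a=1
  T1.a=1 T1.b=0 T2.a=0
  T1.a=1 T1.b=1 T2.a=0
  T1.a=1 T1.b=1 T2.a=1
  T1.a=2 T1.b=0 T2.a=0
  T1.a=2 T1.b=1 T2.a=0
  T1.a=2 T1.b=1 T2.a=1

spurious: T1.a=1 T1.b=0 T2.a=0

outcome vector order: (T1.a,T1.b,T2.a)
SC (9): (0,0,0), (0,0,1), (0,1,0), (0,1,1), (1,1,0), (1,1,1), (2,0,0), (2,1,0), (2,1,1)
claimed∖SC = {(1,0,0)}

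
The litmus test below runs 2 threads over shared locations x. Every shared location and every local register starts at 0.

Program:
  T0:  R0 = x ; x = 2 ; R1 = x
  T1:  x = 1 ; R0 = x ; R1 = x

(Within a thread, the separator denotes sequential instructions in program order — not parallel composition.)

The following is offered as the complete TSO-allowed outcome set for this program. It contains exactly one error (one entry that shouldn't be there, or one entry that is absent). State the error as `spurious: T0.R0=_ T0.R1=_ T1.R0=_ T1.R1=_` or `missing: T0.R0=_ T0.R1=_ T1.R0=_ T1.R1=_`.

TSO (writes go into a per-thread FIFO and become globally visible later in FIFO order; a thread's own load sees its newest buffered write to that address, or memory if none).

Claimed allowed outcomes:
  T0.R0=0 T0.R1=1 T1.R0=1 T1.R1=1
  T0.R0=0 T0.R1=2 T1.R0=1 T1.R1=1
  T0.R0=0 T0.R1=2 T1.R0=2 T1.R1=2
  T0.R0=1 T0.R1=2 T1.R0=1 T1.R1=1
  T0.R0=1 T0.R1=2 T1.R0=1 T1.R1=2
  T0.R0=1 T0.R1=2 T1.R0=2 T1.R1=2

outcome vector order: (T0.R0,T0.R1,T1.R0,T1.R1)
TSO (7): <0 1 1 1>, <0 2 1 1>, <0 2 1 2>, <0 2 2 2>, <1 2 1 1>, <1 2 1 2>, <1 2 2 2>
TSO∖claimed = {<0 2 1 2>}

missing: T0.R0=0 T0.R1=2 T1.R0=1 T1.R1=2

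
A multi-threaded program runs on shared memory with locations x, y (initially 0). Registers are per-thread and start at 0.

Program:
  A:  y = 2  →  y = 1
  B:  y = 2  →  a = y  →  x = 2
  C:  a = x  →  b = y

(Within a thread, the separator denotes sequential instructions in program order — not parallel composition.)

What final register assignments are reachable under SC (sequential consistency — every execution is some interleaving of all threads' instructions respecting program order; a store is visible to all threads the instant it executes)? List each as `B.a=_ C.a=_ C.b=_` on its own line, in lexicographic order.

B.a=1 C.a=0 C.b=0
B.a=1 C.a=0 C.b=1
B.a=1 C.a=0 C.b=2
B.a=1 C.a=2 C.b=1
B.a=2 C.a=0 C.b=0
B.a=2 C.a=0 C.b=1
B.a=2 C.a=0 C.b=2
B.a=2 C.a=2 C.b=1
B.a=2 C.a=2 C.b=2

outcome vector order: (B.a,C.a,C.b)
|SC outcomes| = 9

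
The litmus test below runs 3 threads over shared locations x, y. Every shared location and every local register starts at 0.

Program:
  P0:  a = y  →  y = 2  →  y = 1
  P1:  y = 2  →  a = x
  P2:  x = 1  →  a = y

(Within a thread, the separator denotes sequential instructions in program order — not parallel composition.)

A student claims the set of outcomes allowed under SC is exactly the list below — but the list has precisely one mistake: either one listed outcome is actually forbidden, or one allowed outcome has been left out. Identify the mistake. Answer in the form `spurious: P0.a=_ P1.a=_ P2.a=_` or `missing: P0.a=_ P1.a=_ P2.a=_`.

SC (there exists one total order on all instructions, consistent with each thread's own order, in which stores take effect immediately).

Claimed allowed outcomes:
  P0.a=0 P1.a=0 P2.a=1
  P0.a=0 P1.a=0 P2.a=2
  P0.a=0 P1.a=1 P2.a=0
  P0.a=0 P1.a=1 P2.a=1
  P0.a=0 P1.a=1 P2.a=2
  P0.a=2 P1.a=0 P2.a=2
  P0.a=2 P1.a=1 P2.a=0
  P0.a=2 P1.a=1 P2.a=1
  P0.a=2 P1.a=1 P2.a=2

outcome vector order: (P0.a,P1.a,P2.a)
[SC] allowed = {(0,0,1), (0,0,2), (0,1,0), (0,1,1), (0,1,2), (2,0,1), (2,0,2), (2,1,0), (2,1,1), (2,1,2)}
SC∖claimed = {(2,0,1)}

missing: P0.a=2 P1.a=0 P2.a=1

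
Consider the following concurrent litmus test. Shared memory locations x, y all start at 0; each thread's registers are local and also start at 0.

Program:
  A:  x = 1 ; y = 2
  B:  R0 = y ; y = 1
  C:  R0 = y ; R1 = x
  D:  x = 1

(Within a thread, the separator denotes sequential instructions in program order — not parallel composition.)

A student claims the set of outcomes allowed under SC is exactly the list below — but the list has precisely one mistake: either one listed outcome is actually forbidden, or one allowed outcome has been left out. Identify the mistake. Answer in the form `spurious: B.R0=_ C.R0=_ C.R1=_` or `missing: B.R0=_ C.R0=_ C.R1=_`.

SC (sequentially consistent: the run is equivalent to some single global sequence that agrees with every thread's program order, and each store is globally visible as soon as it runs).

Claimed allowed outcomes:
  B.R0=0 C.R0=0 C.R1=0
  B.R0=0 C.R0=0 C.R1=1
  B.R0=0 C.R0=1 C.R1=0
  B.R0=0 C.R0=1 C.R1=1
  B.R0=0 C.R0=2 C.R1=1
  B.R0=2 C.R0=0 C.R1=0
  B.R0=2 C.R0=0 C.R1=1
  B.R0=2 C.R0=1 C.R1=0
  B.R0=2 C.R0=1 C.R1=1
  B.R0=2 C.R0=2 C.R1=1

spurious: B.R0=2 C.R0=1 C.R1=0

outcome vector order: (B.R0,C.R0,C.R1)
[SC] allowed = {000 001 010 011 021 200 201 211 221}
claimed∖SC = {210}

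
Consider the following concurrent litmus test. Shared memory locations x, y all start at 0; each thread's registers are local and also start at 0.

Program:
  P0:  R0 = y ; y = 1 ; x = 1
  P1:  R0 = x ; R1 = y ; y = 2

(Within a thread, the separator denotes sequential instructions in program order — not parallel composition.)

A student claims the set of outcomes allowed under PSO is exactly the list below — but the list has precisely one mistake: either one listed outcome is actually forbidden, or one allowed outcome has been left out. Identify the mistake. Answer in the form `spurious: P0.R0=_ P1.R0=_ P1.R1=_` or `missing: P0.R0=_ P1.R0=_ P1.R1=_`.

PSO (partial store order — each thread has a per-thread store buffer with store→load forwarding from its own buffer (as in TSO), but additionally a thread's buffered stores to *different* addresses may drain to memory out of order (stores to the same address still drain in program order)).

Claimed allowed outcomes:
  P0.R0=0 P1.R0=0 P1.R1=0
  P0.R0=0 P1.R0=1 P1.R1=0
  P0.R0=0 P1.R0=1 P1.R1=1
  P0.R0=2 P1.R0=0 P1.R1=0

outcome vector order: (P0.R0,P1.R0,P1.R1)
[PSO] allowed = {(0,0,0); (0,0,1); (0,1,0); (0,1,1); (2,0,0)}
PSO∖claimed = {(0,0,1)}

missing: P0.R0=0 P1.R0=0 P1.R1=1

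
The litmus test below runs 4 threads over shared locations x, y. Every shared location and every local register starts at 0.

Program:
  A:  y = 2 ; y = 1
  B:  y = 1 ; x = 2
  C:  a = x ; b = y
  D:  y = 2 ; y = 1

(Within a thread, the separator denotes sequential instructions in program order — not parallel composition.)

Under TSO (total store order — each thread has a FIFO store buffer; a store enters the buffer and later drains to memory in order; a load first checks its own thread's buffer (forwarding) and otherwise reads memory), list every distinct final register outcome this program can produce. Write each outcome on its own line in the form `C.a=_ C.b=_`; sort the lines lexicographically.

outcome vector order: (C.a,C.b)
|TSO outcomes| = 5

C.a=0 C.b=0
C.a=0 C.b=1
C.a=0 C.b=2
C.a=2 C.b=1
C.a=2 C.b=2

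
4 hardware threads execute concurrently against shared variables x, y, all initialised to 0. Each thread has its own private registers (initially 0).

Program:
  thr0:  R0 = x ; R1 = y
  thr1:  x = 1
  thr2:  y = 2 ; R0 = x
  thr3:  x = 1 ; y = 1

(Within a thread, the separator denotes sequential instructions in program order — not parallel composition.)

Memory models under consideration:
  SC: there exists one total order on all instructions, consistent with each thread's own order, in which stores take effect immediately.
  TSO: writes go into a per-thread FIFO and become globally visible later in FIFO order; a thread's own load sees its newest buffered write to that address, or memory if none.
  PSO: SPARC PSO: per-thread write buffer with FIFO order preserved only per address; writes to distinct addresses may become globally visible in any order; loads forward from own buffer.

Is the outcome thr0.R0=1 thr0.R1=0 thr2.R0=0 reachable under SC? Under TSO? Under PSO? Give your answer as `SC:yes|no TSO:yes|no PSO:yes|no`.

SC:no TSO:yes PSO:yes

outcome vector order: (thr0.R0,thr0.R1,thr2.R0)
SC (11): <0 0 0>; <0 0 1>; <0 1 0>; <0 1 1>; <0 2 0>; <0 2 1>; <1 0 1>; <1 1 0>; <1 1 1>; <1 2 0>; <1 2 1>
TSO (12): <0 0 0>; <0 0 1>; <0 1 0>; <0 1 1>; <0 2 0>; <0 2 1>; <1 0 0>; <1 0 1>; <1 1 0>; <1 1 1>; <1 2 0>; <1 2 1>
PSO (12): <0 0 0>; <0 0 1>; <0 1 0>; <0 1 1>; <0 2 0>; <0 2 1>; <1 0 0>; <1 0 1>; <1 1 0>; <1 1 1>; <1 2 0>; <1 2 1>
target <1 0 0> ∈ {TSO,PSO}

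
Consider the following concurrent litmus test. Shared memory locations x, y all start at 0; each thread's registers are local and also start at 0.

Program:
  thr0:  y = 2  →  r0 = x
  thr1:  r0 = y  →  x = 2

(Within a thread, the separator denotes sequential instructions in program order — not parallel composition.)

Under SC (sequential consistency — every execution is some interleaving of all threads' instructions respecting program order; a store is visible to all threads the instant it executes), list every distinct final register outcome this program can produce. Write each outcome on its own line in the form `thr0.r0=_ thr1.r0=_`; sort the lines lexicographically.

thr0.r0=0 thr1.r0=0
thr0.r0=0 thr1.r0=2
thr0.r0=2 thr1.r0=0
thr0.r0=2 thr1.r0=2

outcome vector order: (thr0.r0,thr1.r0)
|SC outcomes| = 4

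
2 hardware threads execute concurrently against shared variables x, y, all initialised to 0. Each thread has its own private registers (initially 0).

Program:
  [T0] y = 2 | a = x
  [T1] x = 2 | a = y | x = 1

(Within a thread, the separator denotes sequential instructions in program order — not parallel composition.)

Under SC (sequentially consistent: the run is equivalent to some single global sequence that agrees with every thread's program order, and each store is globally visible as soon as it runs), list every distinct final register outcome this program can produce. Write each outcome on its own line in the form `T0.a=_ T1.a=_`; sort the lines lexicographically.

T0.a=0 T1.a=2
T0.a=1 T1.a=0
T0.a=1 T1.a=2
T0.a=2 T1.a=0
T0.a=2 T1.a=2

outcome vector order: (T0.a,T1.a)
|SC outcomes| = 5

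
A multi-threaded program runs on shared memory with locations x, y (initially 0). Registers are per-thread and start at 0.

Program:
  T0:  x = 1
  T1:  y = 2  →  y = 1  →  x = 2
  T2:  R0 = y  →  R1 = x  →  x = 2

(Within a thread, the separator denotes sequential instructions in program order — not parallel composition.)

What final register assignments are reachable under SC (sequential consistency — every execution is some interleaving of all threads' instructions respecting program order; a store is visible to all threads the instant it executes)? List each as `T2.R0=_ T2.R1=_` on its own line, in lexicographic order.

T2.R0=0 T2.R1=0
T2.R0=0 T2.R1=1
T2.R0=0 T2.R1=2
T2.R0=1 T2.R1=0
T2.R0=1 T2.R1=1
T2.R0=1 T2.R1=2
T2.R0=2 T2.R1=0
T2.R0=2 T2.R1=1
T2.R0=2 T2.R1=2

outcome vector order: (T2.R0,T2.R1)
|SC outcomes| = 9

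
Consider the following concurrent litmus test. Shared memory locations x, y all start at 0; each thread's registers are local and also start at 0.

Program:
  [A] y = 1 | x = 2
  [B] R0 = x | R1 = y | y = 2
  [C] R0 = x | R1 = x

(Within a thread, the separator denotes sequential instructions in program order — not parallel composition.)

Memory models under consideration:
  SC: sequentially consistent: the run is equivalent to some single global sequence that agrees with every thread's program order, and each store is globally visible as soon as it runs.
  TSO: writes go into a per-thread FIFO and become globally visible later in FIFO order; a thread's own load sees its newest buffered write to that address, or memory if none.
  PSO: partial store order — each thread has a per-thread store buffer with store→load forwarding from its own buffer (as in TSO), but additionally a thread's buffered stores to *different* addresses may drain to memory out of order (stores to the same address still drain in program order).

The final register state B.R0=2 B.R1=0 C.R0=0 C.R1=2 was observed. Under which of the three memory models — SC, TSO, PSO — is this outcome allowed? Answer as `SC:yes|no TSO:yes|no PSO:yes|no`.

SC:no TSO:no PSO:yes

outcome vector order: (B.R0,B.R1,C.R0,C.R1)
SC (9): (0,0,0,0) (0,0,0,2) (0,0,2,2) (0,1,0,0) (0,1,0,2) (0,1,2,2) (2,1,0,0) (2,1,0,2) (2,1,2,2)
TSO (9): (0,0,0,0) (0,0,0,2) (0,0,2,2) (0,1,0,0) (0,1,0,2) (0,1,2,2) (2,1,0,0) (2,1,0,2) (2,1,2,2)
PSO (12): (0,0,0,0) (0,0,0,2) (0,0,2,2) (0,1,0,0) (0,1,0,2) (0,1,2,2) (2,0,0,0) (2,0,0,2) (2,0,2,2) (2,1,0,0) (2,1,0,2) (2,1,2,2)
target (2,0,0,2) ∈ {PSO}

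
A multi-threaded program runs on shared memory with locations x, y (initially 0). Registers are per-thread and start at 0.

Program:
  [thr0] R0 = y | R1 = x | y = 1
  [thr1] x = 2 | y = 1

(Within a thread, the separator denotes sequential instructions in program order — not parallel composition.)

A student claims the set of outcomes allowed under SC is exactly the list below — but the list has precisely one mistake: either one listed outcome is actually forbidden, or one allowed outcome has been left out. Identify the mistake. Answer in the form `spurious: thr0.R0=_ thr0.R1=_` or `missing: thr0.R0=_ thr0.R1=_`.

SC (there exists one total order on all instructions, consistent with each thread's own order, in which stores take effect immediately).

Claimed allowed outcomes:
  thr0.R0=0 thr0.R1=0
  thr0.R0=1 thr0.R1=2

missing: thr0.R0=0 thr0.R1=2

outcome vector order: (thr0.R0,thr0.R1)
[SC] allowed = {(0,0) (0,2) (1,2)}
SC∖claimed = {(0,2)}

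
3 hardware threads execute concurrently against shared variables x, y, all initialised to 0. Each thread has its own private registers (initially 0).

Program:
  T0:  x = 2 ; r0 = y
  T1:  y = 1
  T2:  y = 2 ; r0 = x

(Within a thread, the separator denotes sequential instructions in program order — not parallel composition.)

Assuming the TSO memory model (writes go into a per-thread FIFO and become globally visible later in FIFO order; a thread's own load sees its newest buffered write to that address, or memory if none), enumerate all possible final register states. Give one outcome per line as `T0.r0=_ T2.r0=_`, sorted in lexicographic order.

T0.r0=0 T2.r0=0
T0.r0=0 T2.r0=2
T0.r0=1 T2.r0=0
T0.r0=1 T2.r0=2
T0.r0=2 T2.r0=0
T0.r0=2 T2.r0=2

outcome vector order: (T0.r0,T2.r0)
|TSO outcomes| = 6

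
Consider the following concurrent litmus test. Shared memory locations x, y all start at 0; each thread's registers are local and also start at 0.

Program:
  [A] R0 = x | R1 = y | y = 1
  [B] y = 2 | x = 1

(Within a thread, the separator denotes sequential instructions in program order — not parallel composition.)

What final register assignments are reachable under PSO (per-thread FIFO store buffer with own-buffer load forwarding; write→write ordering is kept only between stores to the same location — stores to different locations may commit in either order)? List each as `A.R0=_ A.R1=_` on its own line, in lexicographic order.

outcome vector order: (A.R0,A.R1)
|PSO outcomes| = 4

A.R0=0 A.R1=0
A.R0=0 A.R1=2
A.R0=1 A.R1=0
A.R0=1 A.R1=2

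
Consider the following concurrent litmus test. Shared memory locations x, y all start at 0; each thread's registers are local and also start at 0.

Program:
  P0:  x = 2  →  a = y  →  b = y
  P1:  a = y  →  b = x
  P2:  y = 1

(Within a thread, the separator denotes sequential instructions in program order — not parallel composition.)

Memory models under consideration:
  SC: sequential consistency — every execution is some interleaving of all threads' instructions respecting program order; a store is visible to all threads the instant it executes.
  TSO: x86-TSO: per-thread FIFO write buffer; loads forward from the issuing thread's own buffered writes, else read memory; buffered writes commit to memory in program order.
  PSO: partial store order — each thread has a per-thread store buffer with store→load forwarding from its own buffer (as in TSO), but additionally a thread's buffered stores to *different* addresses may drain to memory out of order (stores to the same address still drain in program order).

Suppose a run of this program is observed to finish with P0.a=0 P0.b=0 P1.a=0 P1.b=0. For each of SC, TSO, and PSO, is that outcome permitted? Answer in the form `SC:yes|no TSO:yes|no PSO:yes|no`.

outcome vector order: (P0.a,P0.b,P1.a,P1.b)
[SC] allowed = {<0 0 0 0>; <0 0 0 2>; <0 0 1 2>; <0 1 0 0>; <0 1 0 2>; <0 1 1 2>; <1 1 0 0>; <1 1 0 2>; <1 1 1 0>; <1 1 1 2>}
[TSO] allowed = {<0 0 0 0>; <0 0 0 2>; <0 0 1 0>; <0 0 1 2>; <0 1 0 0>; <0 1 0 2>; <0 1 1 0>; <0 1 1 2>; <1 1 0 0>; <1 1 0 2>; <1 1 1 0>; <1 1 1 2>}
[PSO] allowed = {<0 0 0 0>; <0 0 0 2>; <0 0 1 0>; <0 0 1 2>; <0 1 0 0>; <0 1 0 2>; <0 1 1 0>; <0 1 1 2>; <1 1 0 0>; <1 1 0 2>; <1 1 1 0>; <1 1 1 2>}
target <0 0 0 0> ∈ {SC,TSO,PSO}

SC:yes TSO:yes PSO:yes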